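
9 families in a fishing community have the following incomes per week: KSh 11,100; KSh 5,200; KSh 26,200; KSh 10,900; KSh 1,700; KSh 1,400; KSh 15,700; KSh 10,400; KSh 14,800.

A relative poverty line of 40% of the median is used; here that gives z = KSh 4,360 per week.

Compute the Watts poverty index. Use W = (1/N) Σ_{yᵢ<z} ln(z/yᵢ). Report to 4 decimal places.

Below z: KSh 1,400, KSh 1,700 (q = 2 of N = 9).
Log gaps: ln(4360/1400) = 1.1360; ln(4360/1700) = 0.9418.
W = 2.077844 / 9 = 0.2309.

0.2309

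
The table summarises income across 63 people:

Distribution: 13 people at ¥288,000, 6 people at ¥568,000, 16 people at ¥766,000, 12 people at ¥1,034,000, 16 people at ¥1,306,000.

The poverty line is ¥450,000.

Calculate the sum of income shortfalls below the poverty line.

Below the line: 13×¥288,000 (q = 13 of N = 63).
Individual gaps: 13×(450000−288000) = 2106000.
Aggregate gap = ¥2,106,000.

¥2,106,000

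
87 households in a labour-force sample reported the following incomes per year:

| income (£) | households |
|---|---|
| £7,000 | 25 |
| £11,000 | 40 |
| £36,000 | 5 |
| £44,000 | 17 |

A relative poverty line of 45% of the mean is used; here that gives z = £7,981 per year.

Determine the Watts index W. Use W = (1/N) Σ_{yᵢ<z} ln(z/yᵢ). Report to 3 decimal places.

0.038

Below z: 25×£7,000 (q = 25 of N = 87).
ln(z/y) terms: ln(7981/7000) = 0.1312 (×25).
W = 3.278839 / 87 = 0.038.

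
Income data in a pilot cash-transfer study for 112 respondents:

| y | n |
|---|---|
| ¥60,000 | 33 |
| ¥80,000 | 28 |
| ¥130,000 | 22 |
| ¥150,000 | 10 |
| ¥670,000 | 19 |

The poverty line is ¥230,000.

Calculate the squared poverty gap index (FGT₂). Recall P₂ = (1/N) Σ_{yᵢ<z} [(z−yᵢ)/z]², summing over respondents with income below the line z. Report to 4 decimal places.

Below z: 33×¥60,000, 28×¥80,000, 22×¥130,000, 10×¥150,000 (q = 93 of N = 112).
Relative gaps: (230000−60000)/230000 = 0.7391 (×33); (230000−80000)/230000 = 0.6522 (×28); (230000−130000)/230000 = 0.4348 (×22); (230000−150000)/230000 = 0.3478 (×10).
Squared: 0.5463 (×33); 0.4253 (×28); 0.1890 (×22); 0.1210 (×10).
Sum = 35.306238; P₂ = 35.306238 / 112 = 0.3152.

0.3152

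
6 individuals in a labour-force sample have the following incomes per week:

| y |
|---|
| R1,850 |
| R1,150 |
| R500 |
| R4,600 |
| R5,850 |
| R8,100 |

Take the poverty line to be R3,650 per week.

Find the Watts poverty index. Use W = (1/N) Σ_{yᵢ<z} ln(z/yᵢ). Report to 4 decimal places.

Incomes under z: R500, R1,150, R1,850 (q = 3 of N = 6).
Log gaps: ln(3650/500) = 1.9879; ln(3650/1150) = 1.1550; ln(3650/1850) = 0.6795.
W = 3.822381 / 6 = 0.6371.

0.6371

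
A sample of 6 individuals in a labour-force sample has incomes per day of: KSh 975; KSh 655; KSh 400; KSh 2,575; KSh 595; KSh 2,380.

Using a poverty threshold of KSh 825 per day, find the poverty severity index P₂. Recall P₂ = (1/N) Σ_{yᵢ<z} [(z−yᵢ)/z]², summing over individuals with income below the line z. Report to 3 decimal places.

Below z: KSh 400, KSh 595, KSh 655 (q = 3 of N = 6).
Relative gaps: (825−400)/825 = 0.5152; (825−595)/825 = 0.2788; (825−655)/825 = 0.2061.
Squared: 0.2654; 0.0777; 0.0425.
Sum = 0.385565; P₂ = 0.385565 / 6 = 0.064.

0.064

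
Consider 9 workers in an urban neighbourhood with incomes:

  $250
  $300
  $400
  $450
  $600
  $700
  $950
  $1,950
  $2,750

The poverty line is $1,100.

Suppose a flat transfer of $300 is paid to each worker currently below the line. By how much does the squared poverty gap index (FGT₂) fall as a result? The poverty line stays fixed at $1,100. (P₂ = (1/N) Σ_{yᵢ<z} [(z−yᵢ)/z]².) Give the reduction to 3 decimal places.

0.167

Before: below the line — $250, $300, $400, $450, $600, $700, $950; squared poverty gap index (FGT₂) = 0.24862.
After the $300 transfer: below the line — $550, $600, $700, $750, $900, $1,000; squared poverty gap index (FGT₂) = 0.08127.
Reduction = 0.24862 − 0.08127 = 0.167.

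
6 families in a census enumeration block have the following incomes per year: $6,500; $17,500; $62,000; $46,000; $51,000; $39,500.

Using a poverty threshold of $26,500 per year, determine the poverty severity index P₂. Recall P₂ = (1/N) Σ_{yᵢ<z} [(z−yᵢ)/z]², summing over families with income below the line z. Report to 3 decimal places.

Poor units: $6,500, $17,500 (q = 2 of N = 6).
Normalized shortfalls: (26500−6500)/26500 = 0.7547; (26500−17500)/26500 = 0.3396.
Squared: 0.5696; 0.1153.
Sum = 0.684941; P₂ = 0.684941 / 6 = 0.114.

0.114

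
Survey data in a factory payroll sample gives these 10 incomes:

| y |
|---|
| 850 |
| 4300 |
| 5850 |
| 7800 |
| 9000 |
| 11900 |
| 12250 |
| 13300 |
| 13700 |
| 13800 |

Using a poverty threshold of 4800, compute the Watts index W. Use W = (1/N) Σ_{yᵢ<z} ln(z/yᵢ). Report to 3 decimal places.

Below the line: 850, 4300 (q = 2 of N = 10).
ln(z/y) terms: ln(4800/850) = 1.7311; ln(4800/4300) = 0.1100.
W = 1.841136 / 10 = 0.184.

0.184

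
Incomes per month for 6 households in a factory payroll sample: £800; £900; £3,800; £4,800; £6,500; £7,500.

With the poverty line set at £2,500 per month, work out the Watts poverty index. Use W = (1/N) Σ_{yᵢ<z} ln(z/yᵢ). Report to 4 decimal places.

Below the line: £800, £900 (q = 2 of N = 6).
Log shortfalls: ln(2500/800) = 1.1394; ln(2500/900) = 1.0217.
W = 2.161086 / 6 = 0.3602.

0.3602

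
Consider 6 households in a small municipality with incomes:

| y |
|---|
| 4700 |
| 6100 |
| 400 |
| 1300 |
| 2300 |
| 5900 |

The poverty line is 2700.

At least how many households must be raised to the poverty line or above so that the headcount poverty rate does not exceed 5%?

3 of the 6 households are poor, so H = 3/6 = 0.500.
A headcount ratio of at most 5% allows at most ⌊0.05 × 6⌋ = 0 poor households.
So at least 3 − 0 = 3 must be lifted.

3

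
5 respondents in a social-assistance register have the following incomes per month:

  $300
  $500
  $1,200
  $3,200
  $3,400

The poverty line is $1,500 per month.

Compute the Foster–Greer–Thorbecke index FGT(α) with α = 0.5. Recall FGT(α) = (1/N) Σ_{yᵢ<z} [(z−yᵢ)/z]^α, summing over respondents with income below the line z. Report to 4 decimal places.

Below the line: $300, $500, $1,200 (q = 3 of N = 5).
Normalized shortfalls: (1500−300)/1500 = 0.8000; (1500−500)/1500 = 0.6667; (1500−1200)/1500 = 0.2000.
Raised to α = 0.5: 0.89443; 0.81650; 0.44721.
Sum = 2.158137; FGT(0.5) = 2.158137 / 5 = 0.4316.

0.4316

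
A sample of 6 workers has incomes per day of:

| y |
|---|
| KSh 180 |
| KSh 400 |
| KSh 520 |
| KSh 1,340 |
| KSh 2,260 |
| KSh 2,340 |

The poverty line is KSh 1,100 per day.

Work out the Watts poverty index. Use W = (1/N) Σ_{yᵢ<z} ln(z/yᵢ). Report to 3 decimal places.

0.595

Poor units: KSh 180, KSh 400, KSh 520 (q = 3 of N = 6).
Log shortfalls: ln(1100/180) = 1.8101; ln(1100/400) = 1.0116; ln(1100/520) = 0.7492.
W = 3.570946 / 6 = 0.595.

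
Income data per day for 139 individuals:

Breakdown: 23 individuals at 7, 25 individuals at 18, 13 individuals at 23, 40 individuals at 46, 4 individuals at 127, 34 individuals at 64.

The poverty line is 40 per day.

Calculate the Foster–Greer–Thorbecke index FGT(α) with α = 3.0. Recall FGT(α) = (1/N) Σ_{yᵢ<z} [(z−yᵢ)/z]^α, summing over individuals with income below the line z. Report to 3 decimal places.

Below the line: 23×7, 25×18, 13×23 (q = 61 of N = 139).
Normalized shortfalls: (40−7)/40 = 0.8250 (×23); (40−18)/40 = 0.5500 (×25); (40−23)/40 = 0.4250 (×13).
Raised to α = 3.0: 0.56152 (×23); 0.16638 (×25); 0.07677 (×13).
Sum = 18.072188; FGT(3.0) = 18.072188 / 139 = 0.130.

0.130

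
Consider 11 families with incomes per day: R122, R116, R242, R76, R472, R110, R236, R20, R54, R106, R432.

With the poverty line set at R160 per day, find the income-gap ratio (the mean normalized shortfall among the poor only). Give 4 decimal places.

0.4607

Incomes under z: R20, R54, R76, R106, R110, R116, R122 (q = 7 of N = 11).
Relative gaps: 0.8750, 0.6625, 0.5250, 0.3375, 0.3125, 0.2750, 0.2375; sum = 3.225000.
The income-gap ratio divides by q (the poor only): 3.225000 / 7 = 0.4607.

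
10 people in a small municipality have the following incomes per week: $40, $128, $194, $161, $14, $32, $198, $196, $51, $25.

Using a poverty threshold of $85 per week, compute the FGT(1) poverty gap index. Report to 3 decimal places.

Poor units: $14, $25, $32, $40, $51 (q = 5 of N = 10).
Gap ratios (z−y)/z: (85−14)/85 = 0.8353; (85−25)/85 = 0.7059; (85−32)/85 = 0.6235; (85−40)/85 = 0.5294; (85−51)/85 = 0.4000.
Σ = 3.094118. Dividing by the full population N = 10 gives P₁ = 0.309.

0.309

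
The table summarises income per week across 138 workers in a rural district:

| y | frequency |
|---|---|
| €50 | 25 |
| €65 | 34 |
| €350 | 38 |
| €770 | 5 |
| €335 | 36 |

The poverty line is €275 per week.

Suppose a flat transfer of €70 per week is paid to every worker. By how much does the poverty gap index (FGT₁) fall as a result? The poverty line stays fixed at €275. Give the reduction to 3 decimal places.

Before: below the line — 25×€50, 34×€65; poverty gap index (FGT₁) = 0.33636.
After the €70 transfer: below the line — 25×€120, 34×€135; poverty gap index (FGT₁) = 0.22754.
Reduction = 0.33636 − 0.22754 = 0.109.

0.109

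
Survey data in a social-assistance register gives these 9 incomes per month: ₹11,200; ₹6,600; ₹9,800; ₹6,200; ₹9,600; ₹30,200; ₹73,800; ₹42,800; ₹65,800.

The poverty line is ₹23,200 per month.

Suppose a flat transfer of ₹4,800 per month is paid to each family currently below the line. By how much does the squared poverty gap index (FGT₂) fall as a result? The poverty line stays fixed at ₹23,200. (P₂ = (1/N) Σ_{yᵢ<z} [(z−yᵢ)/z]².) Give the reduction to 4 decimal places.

0.1201

Before: below the line — ₹6,200, ₹6,600, ₹9,600, ₹9,800, ₹11,200; squared poverty gap index (FGT₂) = 0.221520.
After the ₹4,800 transfer: below the line — ₹11,000, ₹11,400, ₹14,400, ₹14,600, ₹16,000; squared poverty gap index (FGT₂) = 0.101425.
Reduction = 0.221520 − 0.101425 = 0.1201.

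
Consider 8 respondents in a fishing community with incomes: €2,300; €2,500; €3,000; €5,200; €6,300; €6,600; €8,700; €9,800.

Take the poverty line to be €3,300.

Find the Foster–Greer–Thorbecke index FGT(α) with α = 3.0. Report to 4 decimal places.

Below z: €2,300, €2,500, €3,000 (q = 3 of N = 8).
Normalized shortfalls: (3300−2300)/3300 = 0.3030; (3300−2500)/3300 = 0.2424; (3300−3000)/3300 = 0.0909.
Raised to α = 3.0: 0.02783; 0.01425; 0.00075.
Sum = 0.042825; FGT(3.0) = 0.042825 / 8 = 0.0054.

0.0054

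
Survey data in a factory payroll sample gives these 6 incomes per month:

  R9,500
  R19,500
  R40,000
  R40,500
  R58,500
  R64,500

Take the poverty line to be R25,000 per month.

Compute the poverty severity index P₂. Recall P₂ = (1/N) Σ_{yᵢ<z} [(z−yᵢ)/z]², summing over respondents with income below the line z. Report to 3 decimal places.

Below the line: R9,500, R19,500 (q = 2 of N = 6).
Shortfall ratios: (25000−9500)/25000 = 0.6200; (25000−19500)/25000 = 0.2200.
Squared: 0.3844; 0.0484.
Sum = 0.432800; P₂ = 0.432800 / 6 = 0.072.

0.072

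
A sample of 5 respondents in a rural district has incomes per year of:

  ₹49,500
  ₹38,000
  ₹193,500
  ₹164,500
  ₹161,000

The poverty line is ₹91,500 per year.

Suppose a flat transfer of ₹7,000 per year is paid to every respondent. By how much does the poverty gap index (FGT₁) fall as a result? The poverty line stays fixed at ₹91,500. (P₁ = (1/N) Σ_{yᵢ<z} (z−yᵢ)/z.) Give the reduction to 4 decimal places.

Before: below the line — ₹38,000, ₹49,500; poverty gap index (FGT₁) = 0.208743.
After the ₹7,000 transfer: below the line — ₹45,000, ₹56,500; poverty gap index (FGT₁) = 0.178142.
Reduction = 0.208743 − 0.178142 = 0.0306.

0.0306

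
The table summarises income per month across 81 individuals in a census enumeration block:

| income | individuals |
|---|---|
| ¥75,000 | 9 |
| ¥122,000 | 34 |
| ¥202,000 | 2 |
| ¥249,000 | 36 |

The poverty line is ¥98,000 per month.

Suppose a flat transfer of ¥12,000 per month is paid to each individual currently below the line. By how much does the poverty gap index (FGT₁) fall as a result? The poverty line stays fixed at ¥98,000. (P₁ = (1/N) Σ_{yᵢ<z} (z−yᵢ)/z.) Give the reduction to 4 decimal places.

0.0136

Before: below the line — 9×¥75,000; poverty gap index (FGT₁) = 0.026077.
After the ¥12,000 transfer: below the line — 9×¥87,000; poverty gap index (FGT₁) = 0.012472.
Reduction = 0.026077 − 0.012472 = 0.0136.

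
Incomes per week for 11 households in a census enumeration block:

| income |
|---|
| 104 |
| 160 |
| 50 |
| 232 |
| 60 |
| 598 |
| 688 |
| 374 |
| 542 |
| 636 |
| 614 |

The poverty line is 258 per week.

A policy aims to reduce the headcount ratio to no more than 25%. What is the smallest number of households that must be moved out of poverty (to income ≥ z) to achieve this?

3

5 of the 11 households are poor, so H = 5/11 = 0.455.
A headcount ratio of at most 25% allows at most ⌊0.25 × 11⌋ = 2 poor households.
So at least 5 − 2 = 3 must be lifted.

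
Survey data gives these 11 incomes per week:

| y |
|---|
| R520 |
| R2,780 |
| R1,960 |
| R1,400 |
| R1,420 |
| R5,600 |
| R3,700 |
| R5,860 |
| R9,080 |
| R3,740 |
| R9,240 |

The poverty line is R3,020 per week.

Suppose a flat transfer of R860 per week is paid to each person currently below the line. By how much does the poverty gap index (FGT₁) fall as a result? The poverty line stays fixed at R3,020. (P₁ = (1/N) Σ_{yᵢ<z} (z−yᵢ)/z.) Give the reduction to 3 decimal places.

0.111

Before: below the line — R520, R1,400, R1,420, R1,960, R2,780; poverty gap index (FGT₁) = 0.21132.
After the R860 transfer: below the line — R1,380, R2,260, R2,280, R2,820; poverty gap index (FGT₁) = 0.10054.
Reduction = 0.21132 − 0.10054 = 0.111.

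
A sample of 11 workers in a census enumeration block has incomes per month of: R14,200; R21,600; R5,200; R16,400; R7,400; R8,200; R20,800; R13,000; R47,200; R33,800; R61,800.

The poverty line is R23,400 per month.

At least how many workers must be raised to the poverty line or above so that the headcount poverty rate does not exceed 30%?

8 of the 11 workers are poor, so H = 8/11 = 0.727.
A headcount ratio of at most 30% allows at most ⌊0.30 × 11⌋ = 3 poor workers.
So at least 8 − 3 = 5 must be lifted.

5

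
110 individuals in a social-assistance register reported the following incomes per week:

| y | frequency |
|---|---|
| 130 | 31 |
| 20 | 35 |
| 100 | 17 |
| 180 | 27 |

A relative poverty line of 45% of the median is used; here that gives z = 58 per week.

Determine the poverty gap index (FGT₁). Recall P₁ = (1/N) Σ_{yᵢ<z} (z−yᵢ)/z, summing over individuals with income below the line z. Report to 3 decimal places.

Below z: 35×20 (q = 35 of N = 110).
Relative gaps: (58−20)/58 = 0.6552 (×35).
Σ = 22.931034. Dividing by the full population N = 110 gives P₁ = 0.208.

0.208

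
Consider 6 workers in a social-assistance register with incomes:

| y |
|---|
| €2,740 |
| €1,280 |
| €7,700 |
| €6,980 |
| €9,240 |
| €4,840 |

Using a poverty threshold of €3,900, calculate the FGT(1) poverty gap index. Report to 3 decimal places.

Below the line: €1,280, €2,740 (q = 2 of N = 6).
Gap ratios (z−y)/z: (3900−1280)/3900 = 0.6718; (3900−2740)/3900 = 0.2974.
Sum of shortfalls = 0.969231; P₁ averages over all N: 0.969231 / 6 = 0.162.

0.162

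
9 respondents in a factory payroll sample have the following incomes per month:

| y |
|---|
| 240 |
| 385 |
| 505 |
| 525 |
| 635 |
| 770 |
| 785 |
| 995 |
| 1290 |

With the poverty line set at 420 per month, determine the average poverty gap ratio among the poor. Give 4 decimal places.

0.2560

Poor units: 240, 385 (q = 2 of N = 9).
Relative gaps: 0.4286, 0.0833; sum = 0.511905.
I averages over the q = 2 poor units only: 0.511905 / 2 = 0.2560.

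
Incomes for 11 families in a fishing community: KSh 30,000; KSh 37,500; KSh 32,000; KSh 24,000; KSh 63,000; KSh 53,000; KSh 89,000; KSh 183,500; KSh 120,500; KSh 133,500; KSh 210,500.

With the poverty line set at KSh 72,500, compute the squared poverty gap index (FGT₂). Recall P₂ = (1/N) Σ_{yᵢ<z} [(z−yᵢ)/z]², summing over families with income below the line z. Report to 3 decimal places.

Incomes under z: KSh 24,000, KSh 30,000, KSh 32,000, KSh 37,500, KSh 53,000, KSh 63,000 (q = 6 of N = 11).
Normalized shortfalls: (72500−24000)/72500 = 0.6690; (72500−30000)/72500 = 0.5862; (72500−32000)/72500 = 0.5586; (72500−37500)/72500 = 0.4828; (72500−53000)/72500 = 0.2690; (72500−63000)/72500 = 0.1310.
Squared: 0.4475; 0.3436; 0.3121; 0.2331; 0.0723; 0.0172.
Sum = 1.425779; P₂ = 1.425779 / 11 = 0.130.

0.130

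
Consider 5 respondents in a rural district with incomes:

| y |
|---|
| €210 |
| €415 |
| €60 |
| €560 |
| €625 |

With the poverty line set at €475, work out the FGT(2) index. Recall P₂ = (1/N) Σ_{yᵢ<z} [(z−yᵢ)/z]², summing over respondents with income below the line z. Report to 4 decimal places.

0.2181

Below z: €60, €210, €415 (q = 3 of N = 5).
Shortfall ratios: (475−60)/475 = 0.8737; (475−210)/475 = 0.5579; (475−415)/475 = 0.1263.
Squared: 0.7633; 0.3112; 0.0160.
Sum = 1.090526; P₂ = 1.090526 / 5 = 0.2181.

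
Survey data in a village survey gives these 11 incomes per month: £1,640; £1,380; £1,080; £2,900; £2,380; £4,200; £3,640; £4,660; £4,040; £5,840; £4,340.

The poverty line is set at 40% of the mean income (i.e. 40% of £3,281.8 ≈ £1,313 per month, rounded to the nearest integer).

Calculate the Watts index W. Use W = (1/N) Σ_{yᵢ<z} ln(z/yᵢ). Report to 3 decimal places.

0.018

Poor units: £1,080 (q = 1 of N = 11).
Log shortfalls: ln(1313/1080) = 0.1954.
W = 0.195354 / 11 = 0.018.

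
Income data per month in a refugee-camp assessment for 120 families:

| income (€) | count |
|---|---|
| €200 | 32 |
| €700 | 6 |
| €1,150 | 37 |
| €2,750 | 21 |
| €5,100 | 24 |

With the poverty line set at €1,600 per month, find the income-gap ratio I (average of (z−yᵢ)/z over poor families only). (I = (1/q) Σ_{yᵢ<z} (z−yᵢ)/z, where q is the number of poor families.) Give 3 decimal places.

Incomes under z: 32×€200, 6×€700, 37×€1,150 (q = 75 of N = 120).
Relative gaps: 0.8750 (×32), 0.5625 (×6), 0.2812 (×37); sum = 41.781250.
The income-gap ratio divides by q (the poor only): 41.781250 / 75 = 0.557.

0.557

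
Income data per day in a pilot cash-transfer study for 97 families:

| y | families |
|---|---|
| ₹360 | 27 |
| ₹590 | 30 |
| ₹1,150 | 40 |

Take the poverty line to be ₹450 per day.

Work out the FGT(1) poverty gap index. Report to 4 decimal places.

0.0557

Below the line: 27×₹360 (q = 27 of N = 97).
Shortfall ratios: (450−360)/450 = 0.2000 (×27).
Sum of shortfalls = 5.400000; P₁ averages over all N: 5.400000 / 97 = 0.0557.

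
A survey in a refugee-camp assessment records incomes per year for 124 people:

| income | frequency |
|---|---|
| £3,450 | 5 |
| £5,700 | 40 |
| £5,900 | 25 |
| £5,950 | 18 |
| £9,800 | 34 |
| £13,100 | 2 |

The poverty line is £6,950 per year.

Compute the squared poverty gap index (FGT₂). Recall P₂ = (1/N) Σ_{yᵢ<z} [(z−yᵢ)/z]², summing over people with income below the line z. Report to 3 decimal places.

Poor units: 5×£3,450, 40×£5,700, 25×£5,900, 18×£5,950 (q = 88 of N = 124).
Normalized shortfalls: (6950−3450)/6950 = 0.5036 (×5); (6950−5700)/6950 = 0.1799 (×40); (6950−5900)/6950 = 0.1511 (×25); (6950−5950)/6950 = 0.1439 (×18).
Squared: 0.2536 (×5); 0.0323 (×40); 0.0228 (×25); 0.0207 (×18).
Sum = 3.505253; P₂ = 3.505253 / 124 = 0.028.

0.028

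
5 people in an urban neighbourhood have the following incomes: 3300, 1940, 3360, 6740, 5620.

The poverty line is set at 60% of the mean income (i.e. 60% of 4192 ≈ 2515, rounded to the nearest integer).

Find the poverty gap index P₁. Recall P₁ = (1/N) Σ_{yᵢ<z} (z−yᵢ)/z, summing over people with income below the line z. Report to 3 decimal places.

Below z: 1940 (q = 1 of N = 5).
Shortfall ratios: (2515−1940)/2515 = 0.2286.
Sum of shortfalls = 0.228628; P₁ averages over all N: 0.228628 / 5 = 0.046.

0.046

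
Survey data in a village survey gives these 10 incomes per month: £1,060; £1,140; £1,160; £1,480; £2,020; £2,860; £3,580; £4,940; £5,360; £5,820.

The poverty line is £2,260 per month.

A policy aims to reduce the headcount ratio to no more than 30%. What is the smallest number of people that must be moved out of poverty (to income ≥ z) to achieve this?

2

5 of the 10 people are poor, so H = 5/10 = 0.500.
A headcount ratio of at most 30% allows at most ⌊0.30 × 10⌋ = 3 poor people.
So at least 5 − 3 = 2 must be lifted.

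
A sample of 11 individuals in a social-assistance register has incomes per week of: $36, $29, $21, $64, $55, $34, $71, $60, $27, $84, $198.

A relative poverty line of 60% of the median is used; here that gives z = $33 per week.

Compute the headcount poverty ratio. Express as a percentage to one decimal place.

27.3%

3 of the 11 individuals have income below $33.
H = 3/11 = 27.3%.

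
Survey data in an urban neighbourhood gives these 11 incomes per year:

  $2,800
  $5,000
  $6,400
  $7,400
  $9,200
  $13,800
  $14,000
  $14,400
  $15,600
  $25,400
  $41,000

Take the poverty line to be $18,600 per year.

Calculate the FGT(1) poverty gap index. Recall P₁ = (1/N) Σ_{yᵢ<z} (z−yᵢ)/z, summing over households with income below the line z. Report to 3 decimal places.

0.385

Below z: $2,800, $5,000, $6,400, $7,400, $9,200, $13,800, $14,000, $14,400, $15,600 (q = 9 of N = 11).
Normalized shortfalls: (18600−2800)/18600 = 0.8495; (18600−5000)/18600 = 0.7312; (18600−6400)/18600 = 0.6559; (18600−7400)/18600 = 0.6022; (18600−9200)/18600 = 0.5054; (18600−13800)/18600 = 0.2581; (18600−14000)/18600 = 0.2473; (18600−14400)/18600 = 0.2258; (18600−15600)/18600 = 0.1613.
Sum of shortfalls = 4.236559; P₁ averages over all N: 4.236559 / 11 = 0.385.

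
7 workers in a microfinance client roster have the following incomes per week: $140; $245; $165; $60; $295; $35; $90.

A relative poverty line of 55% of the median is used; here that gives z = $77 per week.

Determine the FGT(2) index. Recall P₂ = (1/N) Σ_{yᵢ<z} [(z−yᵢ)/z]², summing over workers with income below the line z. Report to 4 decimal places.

0.0495

Below z: $35, $60 (q = 2 of N = 7).
Shortfall ratios: (77−35)/77 = 0.5455; (77−60)/77 = 0.2208.
Squared: 0.2975; 0.0487.
Sum = 0.346264; P₂ = 0.346264 / 7 = 0.0495.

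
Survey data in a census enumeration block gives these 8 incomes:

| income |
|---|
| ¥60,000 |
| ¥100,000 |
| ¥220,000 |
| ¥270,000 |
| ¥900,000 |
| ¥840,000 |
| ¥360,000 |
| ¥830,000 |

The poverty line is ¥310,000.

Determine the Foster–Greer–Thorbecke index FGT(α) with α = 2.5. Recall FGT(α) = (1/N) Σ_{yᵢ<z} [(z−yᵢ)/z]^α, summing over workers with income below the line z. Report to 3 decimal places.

Below z: ¥60,000, ¥100,000, ¥220,000, ¥270,000 (q = 4 of N = 8).
Shortfall ratios: (310000−60000)/310000 = 0.8065; (310000−100000)/310000 = 0.6774; (310000−220000)/310000 = 0.2903; (310000−270000)/310000 = 0.1290.
Raised to α = 2.5: 0.58404; 0.37770; 0.04542; 0.00598.
Sum = 1.013138; FGT(2.5) = 1.013138 / 8 = 0.127.

0.127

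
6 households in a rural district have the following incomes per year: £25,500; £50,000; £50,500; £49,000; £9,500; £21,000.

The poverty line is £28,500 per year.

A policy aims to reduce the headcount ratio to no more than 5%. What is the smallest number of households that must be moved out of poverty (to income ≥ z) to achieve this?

Currently q = 3 of N = 6 are below the line (H = 0.500).
A headcount ratio of at most 5% allows at most ⌊0.05 × 6⌋ = 0 poor households.
So at least 3 − 0 = 3 must be lifted.

3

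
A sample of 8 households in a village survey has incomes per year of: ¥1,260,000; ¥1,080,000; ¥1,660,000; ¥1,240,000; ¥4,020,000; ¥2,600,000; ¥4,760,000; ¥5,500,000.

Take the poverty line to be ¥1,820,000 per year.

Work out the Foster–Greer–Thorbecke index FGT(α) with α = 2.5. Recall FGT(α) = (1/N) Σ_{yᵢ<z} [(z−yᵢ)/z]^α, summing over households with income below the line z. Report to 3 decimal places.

0.027

Poor units: ¥1,080,000, ¥1,240,000, ¥1,260,000, ¥1,660,000 (q = 4 of N = 8).
Gap ratios (z−y)/z: (1820000−1080000)/1820000 = 0.4066; (1820000−1240000)/1820000 = 0.3187; (1820000−1260000)/1820000 = 0.3077; (1820000−1660000)/1820000 = 0.0879.
Raised to α = 2.5: 0.10541; 0.05733; 0.05252; 0.00229.
Sum = 0.217553; FGT(2.5) = 0.217553 / 8 = 0.027.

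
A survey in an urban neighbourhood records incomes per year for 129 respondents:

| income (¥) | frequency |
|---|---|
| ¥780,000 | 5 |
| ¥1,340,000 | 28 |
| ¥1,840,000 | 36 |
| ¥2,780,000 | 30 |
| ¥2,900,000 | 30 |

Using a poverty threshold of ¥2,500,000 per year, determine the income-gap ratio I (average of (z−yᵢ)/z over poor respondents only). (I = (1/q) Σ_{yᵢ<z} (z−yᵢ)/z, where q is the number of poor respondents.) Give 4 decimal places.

Poor units: 5×¥780,000, 28×¥1,340,000, 36×¥1,840,000 (q = 69 of N = 129).
Shortfall ratios (z−y)/z: 0.6880 (×5), 0.4640 (×28), 0.2640 (×36); sum = 25.936000.
I averages over the q = 69 poor units only: 25.936000 / 69 = 0.3759.

0.3759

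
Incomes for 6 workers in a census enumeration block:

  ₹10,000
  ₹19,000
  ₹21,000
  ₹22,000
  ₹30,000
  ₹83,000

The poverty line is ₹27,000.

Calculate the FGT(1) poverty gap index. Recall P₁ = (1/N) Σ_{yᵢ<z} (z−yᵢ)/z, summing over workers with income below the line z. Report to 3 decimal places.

0.222

Below z: ₹10,000, ₹19,000, ₹21,000, ₹22,000 (q = 4 of N = 6).
Gap ratios (z−y)/z: (27000−10000)/27000 = 0.6296; (27000−19000)/27000 = 0.2963; (27000−21000)/27000 = 0.2222; (27000−22000)/27000 = 0.1852.
Σ = 1.333333. Dividing by the full population N = 6 gives P₁ = 0.222.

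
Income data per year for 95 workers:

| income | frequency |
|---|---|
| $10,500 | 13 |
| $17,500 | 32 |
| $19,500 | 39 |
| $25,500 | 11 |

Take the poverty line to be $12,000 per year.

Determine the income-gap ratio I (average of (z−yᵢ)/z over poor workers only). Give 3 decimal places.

0.125

Incomes under z: 13×$10,500 (q = 13 of N = 95).
Relative gaps: 0.1250 (×13); sum = 1.625000.
The income-gap ratio divides by q (the poor only): 1.625000 / 13 = 0.125.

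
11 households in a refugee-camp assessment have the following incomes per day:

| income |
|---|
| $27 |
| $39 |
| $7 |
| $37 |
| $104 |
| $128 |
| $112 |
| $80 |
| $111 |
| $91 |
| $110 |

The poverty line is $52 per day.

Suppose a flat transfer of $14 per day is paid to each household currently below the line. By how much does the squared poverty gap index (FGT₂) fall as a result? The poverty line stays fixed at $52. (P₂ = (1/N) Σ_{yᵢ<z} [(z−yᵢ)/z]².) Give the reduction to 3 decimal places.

Before: below the line — $7, $27, $37, $39; squared poverty gap index (FGT₂) = 0.10234.
After the $14 transfer: below the line — $21, $41, $51; squared poverty gap index (FGT₂) = 0.03641.
Reduction = 0.10234 − 0.03641 = 0.066.

0.066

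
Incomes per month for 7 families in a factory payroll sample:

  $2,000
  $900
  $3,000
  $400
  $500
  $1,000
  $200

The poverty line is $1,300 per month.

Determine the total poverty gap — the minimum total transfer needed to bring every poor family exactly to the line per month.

Below the line: $200, $400, $500, $900, $1,000 (q = 5 of N = 7).
Individual gaps: 1300−200 = 1100; 1300−400 = 900; 1300−500 = 800; 1300−900 = 400; 1300−1000 = 300.
Aggregate gap = $3,500.

$3,500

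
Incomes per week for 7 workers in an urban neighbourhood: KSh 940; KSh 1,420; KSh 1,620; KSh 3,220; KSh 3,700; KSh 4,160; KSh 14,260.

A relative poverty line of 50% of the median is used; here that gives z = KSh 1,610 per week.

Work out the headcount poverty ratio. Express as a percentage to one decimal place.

2 of the 7 workers have income below KSh 1,610.
H = 2/7 = 28.6%.

28.6%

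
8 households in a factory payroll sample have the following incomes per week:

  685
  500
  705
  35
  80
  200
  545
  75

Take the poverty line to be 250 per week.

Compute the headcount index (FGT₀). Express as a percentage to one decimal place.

50.0%

4 of the 8 households have income below 250.
H = 4/8 = 50.0%.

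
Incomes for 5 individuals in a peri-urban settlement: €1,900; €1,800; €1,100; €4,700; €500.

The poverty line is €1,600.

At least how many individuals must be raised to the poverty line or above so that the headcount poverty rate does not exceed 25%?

2 of the 5 individuals are poor, so H = 2/5 = 0.400.
A headcount ratio of at most 25% allows at most ⌊0.25 × 5⌋ = 1 poor individuals.
So at least 2 − 1 = 1 must be lifted.

1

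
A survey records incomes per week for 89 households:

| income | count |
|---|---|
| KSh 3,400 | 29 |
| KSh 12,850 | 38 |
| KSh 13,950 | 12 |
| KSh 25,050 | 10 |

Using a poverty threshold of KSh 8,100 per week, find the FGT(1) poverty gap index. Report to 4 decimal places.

0.1891

Below z: 29×KSh 3,400 (q = 29 of N = 89).
Shortfall ratios: (8100−3400)/8100 = 0.5802 (×29).
Sum of shortfalls = 16.827160; P₁ averages over all N: 16.827160 / 89 = 0.1891.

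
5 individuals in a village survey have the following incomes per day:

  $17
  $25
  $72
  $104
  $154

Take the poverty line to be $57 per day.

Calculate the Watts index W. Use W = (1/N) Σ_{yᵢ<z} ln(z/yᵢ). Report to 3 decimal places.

Poor units: $17, $25 (q = 2 of N = 5).
Log gaps: ln(57/17) = 1.2098; ln(57/25) = 0.8242.
W = 2.034013 / 5 = 0.407.

0.407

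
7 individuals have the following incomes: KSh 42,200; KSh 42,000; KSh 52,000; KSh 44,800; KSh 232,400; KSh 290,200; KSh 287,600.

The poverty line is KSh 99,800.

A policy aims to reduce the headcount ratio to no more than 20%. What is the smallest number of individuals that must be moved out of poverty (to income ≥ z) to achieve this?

3

Currently q = 4 of N = 7 are below the line (H = 0.571).
A headcount ratio of at most 20% allows at most ⌊0.20 × 7⌋ = 1 poor individuals.
So at least 4 − 1 = 3 must be lifted.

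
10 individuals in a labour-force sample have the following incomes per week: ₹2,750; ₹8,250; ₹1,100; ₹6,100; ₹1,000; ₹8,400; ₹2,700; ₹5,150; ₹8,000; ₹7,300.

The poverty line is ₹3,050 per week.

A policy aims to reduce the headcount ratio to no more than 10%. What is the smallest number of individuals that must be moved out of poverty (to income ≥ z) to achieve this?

3

4 of the 10 individuals are poor, so H = 4/10 = 0.400.
A headcount ratio of at most 10% allows at most ⌊0.10 × 10⌋ = 1 poor individuals.
So at least 4 − 1 = 3 must be lifted.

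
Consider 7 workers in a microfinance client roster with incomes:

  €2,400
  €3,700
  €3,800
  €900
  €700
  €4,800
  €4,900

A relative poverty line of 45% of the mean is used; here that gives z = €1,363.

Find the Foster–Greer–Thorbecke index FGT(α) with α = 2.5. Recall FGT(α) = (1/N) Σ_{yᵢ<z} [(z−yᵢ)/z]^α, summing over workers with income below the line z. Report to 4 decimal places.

Incomes under z: €700, €900 (q = 2 of N = 7).
Shortfall ratios: (1363−700)/1363 = 0.4864; (1363−900)/1363 = 0.3397.
Raised to α = 2.5: 0.16502; 0.06725.
Sum = 0.232276; FGT(2.5) = 0.232276 / 7 = 0.0332.

0.0332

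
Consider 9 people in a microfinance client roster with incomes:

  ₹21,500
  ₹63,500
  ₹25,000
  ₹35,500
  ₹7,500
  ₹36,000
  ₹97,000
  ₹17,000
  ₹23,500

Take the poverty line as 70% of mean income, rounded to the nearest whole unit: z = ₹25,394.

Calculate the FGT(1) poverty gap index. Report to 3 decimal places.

Poor units: ₹7,500, ₹17,000, ₹21,500, ₹23,500, ₹25,000 (q = 5 of N = 9).
Shortfall ratios: (25394−7500)/25394 = 0.7047; (25394−17000)/25394 = 0.3306; (25394−21500)/25394 = 0.1533; (25394−23500)/25394 = 0.0746; (25394−25000)/25394 = 0.0155.
Σ = 1.278648. Dividing by the full population N = 9 gives P₁ = 0.142.

0.142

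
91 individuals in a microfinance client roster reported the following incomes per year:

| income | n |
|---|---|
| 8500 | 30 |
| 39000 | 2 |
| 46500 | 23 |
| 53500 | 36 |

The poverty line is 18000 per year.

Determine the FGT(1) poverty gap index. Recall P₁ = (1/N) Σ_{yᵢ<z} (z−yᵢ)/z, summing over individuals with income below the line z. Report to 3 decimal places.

Incomes under z: 30×8500 (q = 30 of N = 91).
Shortfall ratios: (18000−8500)/18000 = 0.5278 (×30).
Σ = 15.833333. Dividing by the full population N = 91 gives P₁ = 0.174.

0.174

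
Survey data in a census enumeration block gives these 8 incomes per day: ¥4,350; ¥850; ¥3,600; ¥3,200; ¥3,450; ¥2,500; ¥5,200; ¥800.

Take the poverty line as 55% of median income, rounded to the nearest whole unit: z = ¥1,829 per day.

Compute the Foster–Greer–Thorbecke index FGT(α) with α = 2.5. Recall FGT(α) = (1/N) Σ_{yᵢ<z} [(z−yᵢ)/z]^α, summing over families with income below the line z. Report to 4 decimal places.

Below the line: ¥800, ¥850 (q = 2 of N = 8).
Normalized shortfalls: (1829−800)/1829 = 0.5626; (1829−850)/1829 = 0.5353.
Raised to α = 2.5: 0.23741; 0.20962.
Sum = 0.447028; FGT(2.5) = 0.447028 / 8 = 0.0559.

0.0559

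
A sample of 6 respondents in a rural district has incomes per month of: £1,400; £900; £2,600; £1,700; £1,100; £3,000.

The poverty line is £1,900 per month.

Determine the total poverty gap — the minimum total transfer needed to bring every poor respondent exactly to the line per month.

£2,500

Poor units: £900, £1,100, £1,400, £1,700 (q = 4 of N = 6).
Individual gaps: 1900−900 = 1000; 1900−1100 = 800; 1900−1400 = 500; 1900−1700 = 200.
Aggregate gap = £2,500.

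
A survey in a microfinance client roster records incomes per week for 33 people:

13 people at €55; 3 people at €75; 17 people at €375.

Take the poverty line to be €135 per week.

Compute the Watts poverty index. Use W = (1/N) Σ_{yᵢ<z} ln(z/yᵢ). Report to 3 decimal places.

Below the line: 13×€55, 3×€75 (q = 16 of N = 33).
Log gaps: ln(135/55) = 0.8979 (×13); ln(135/75) = 0.5878 (×3).
W = 13.436601 / 33 = 0.407.

0.407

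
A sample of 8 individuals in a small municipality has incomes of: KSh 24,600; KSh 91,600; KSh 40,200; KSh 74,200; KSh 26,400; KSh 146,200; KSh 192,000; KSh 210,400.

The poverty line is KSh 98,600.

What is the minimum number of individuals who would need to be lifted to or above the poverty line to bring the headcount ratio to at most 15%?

4

Currently q = 5 of N = 8 are below the line (H = 0.625).
A headcount ratio of at most 15% allows at most ⌊0.15 × 8⌋ = 1 poor individuals.
So at least 5 − 1 = 4 must be lifted.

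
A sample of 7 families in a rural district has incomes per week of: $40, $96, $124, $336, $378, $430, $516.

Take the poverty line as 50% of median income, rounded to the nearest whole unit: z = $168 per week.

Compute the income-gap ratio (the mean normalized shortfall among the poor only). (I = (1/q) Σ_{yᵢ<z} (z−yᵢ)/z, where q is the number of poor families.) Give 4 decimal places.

Incomes under z: $40, $96, $124 (q = 3 of N = 7).
Shortfall ratios (z−y)/z: 0.7619, 0.4286, 0.2619; sum = 1.452381.
The income-gap ratio divides by q (the poor only): 1.452381 / 3 = 0.4841.

0.4841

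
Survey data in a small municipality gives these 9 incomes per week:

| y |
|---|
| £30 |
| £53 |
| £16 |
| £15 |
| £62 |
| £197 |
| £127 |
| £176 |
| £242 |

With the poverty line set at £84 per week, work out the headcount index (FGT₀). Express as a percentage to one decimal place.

55.6%

5 of the 9 workers have income below £84.
H = 5/9 = 55.6%.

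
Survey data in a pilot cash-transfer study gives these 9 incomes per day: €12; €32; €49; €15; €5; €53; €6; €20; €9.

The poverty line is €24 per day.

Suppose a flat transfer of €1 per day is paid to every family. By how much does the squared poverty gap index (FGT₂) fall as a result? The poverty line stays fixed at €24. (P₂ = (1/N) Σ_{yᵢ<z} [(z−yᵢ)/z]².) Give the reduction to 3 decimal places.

0.029

Before: below the line — €5, €6, €9, €12, €15, €20; squared poverty gap index (FGT₂) = 0.22203.
After the €1 transfer: below the line — €6, €7, €10, €13, €16, €21; squared poverty gap index (FGT₂) = 0.19348.
Reduction = 0.22203 − 0.19348 = 0.029.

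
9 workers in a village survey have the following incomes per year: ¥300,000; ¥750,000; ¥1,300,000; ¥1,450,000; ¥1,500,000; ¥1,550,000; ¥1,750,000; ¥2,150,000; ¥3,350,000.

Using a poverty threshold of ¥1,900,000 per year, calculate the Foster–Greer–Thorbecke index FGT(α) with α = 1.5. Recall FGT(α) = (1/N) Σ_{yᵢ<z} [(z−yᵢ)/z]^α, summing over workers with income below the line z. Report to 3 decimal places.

0.193

Incomes under z: ¥300,000, ¥750,000, ¥1,300,000, ¥1,450,000, ¥1,500,000, ¥1,550,000, ¥1,750,000 (q = 7 of N = 9).
Relative gaps: (1900000−300000)/1900000 = 0.8421; (1900000−750000)/1900000 = 0.6053; (1900000−1300000)/1900000 = 0.3158; (1900000−1450000)/1900000 = 0.2368; (1900000−1500000)/1900000 = 0.2105; (1900000−1550000)/1900000 = 0.1842; (1900000−1750000)/1900000 = 0.0789.
Raised to α = 1.5: 0.77277; 0.47089; 0.17746; 0.11526; 0.09660; 0.07906; 0.02218.
Sum = 1.734217; FGT(1.5) = 1.734217 / 9 = 0.193.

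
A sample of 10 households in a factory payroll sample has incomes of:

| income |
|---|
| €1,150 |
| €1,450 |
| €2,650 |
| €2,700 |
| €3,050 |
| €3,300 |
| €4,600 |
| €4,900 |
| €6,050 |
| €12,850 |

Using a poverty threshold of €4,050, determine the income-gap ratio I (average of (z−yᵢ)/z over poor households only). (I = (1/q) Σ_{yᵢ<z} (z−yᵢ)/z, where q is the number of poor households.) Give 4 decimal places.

0.4115

Poor units: €1,150, €1,450, €2,650, €2,700, €3,050, €3,300 (q = 6 of N = 10).
Shortfall ratios (z−y)/z: 0.7160, 0.6420, 0.3457, 0.3333, 0.2469, 0.1852; sum = 2.469136.
I averages over the q = 6 poor units only: 2.469136 / 6 = 0.4115.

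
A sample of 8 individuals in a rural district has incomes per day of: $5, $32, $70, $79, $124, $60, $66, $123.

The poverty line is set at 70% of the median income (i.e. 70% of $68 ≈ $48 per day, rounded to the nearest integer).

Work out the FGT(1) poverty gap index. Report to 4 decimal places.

0.1536

Below the line: $5, $32 (q = 2 of N = 8).
Gap ratios (z−y)/z: (48−5)/48 = 0.8958; (48−32)/48 = 0.3333.
Σ = 1.229167. Dividing by the full population N = 8 gives P₁ = 0.1536.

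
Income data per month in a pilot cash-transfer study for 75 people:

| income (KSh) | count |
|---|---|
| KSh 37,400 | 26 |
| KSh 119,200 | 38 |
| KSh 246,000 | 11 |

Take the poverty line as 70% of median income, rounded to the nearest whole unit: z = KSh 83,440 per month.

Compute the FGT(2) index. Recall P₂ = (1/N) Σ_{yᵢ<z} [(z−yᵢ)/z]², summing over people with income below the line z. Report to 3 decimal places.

Below z: 26×KSh 37,400 (q = 26 of N = 75).
Relative gaps: (83440−37400)/83440 = 0.5518 (×26).
Squared: 0.3045 (×26).
Sum = 7.915810; P₂ = 7.915810 / 75 = 0.106.

0.106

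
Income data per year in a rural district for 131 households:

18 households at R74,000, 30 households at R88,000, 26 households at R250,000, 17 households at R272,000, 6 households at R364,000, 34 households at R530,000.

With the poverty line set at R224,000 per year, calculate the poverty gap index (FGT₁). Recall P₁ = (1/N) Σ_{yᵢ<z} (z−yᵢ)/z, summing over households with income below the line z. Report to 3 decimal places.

0.231

Poor units: 18×R74,000, 30×R88,000 (q = 48 of N = 131).
Shortfall ratios: (224000−74000)/224000 = 0.6696 (×18); (224000−88000)/224000 = 0.6071 (×30).
Σ = 30.267857. Dividing by the full population N = 131 gives P₁ = 0.231.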